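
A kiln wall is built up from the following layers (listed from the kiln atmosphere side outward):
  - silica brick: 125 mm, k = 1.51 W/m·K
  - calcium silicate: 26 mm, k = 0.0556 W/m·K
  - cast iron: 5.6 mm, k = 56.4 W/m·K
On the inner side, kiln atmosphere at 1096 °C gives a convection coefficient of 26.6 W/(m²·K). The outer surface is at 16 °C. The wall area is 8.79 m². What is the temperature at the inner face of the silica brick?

T ≈ 1030 °C

Treating each layer as a thermal resistance in series:
R_inner film = 1/(h_i·A) = 1/(26.6×8.79) = 0.004277 K/W
R_silica brick = L/(kA) = 0.125/(1.51×8.79) = 0.009418 K/W
R_calcium silicate = L/(kA) = 0.026/(0.0556×8.79) = 0.0532 K/W
R_cast iron = L/(kA) = 0.0056/(56.4×8.79) = 1.13×10^-5 K/W
R_total = 0.06691 K/W;  Q = ΔT/R_total = 1080/0.06691 = 16140 W
T_interface = T_inner − Q·ΣR(inner→interface) = 1096 − 16100×0.004277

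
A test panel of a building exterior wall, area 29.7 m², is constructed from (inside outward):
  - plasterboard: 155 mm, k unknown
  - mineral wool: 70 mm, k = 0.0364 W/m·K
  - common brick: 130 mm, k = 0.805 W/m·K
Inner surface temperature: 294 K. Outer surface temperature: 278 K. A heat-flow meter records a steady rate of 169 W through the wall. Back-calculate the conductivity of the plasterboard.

Series thermal resistances:
R_mineral wool = L/(kA) = 0.07/(0.0364×29.7) = 0.06475 K/W
R_common brick = L/(kA) = 0.13/(0.805×29.7) = 0.005437 K/W
Sum of known resistances R_other = 0.07019 K/W
Total R = ΔT/Q = 16/169 = 0.09467 K/W
R_plasterboard = R_total − R_other = 0.02449 K/W
k = L/(R·A) = 0.155/(0.02449×29.7)

k ≈ 0.213 W/(m·K)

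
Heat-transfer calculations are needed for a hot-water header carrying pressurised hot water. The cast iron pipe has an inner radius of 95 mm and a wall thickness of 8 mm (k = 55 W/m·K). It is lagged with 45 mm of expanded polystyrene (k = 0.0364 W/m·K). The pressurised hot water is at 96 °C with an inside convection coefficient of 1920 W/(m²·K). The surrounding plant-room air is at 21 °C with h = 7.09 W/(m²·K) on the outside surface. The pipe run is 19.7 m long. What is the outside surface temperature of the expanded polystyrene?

T ≈ 27.5 °C

Per-layer cylindrical resistances, series-summed:
R_inner film = 1/(h_i·2πr₁L) = 1/(1920×2π×0.095×19.7) = 4.429×10^-5 K/W
R_cast iron pipe wall = ln(103/95)/(2π×55×19.7) = 1.188×10^-5 K/W
R_expanded polystyrene = ln(148/103)/(2π×0.0364×19.7) = 0.08045 K/W
R_outer film = 1/(h_o·2πr_oL) = 1/(7.09×2π×0.148×19.7) = 0.007699 K/W
R_total = 0.08821 K/W
Q = ΔT/R_total = 75/0.08821
Q = 850 W
T_interface = T_inner − Q·ΣR(inner→interface) = 96 − 850×0.08051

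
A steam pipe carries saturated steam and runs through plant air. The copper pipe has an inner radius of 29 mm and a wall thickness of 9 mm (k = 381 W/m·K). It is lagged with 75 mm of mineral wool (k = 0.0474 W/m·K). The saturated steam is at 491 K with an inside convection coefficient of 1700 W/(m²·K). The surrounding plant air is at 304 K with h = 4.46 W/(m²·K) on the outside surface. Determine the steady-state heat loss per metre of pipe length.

Treating each annulus and film as a series resistance:
R_inner film = 1/(h_i·2πr₁L) = 1/(1700×2π×0.029×1) = 0.003228 K/W
R_copper pipe wall = ln(38/29)/(2π×381×1) = 1.129×10^-4 K/W
R_mineral wool = ln(113/38)/(2π×0.0474×1) = 3.659 K/W
R_outer film = 1/(h_o·2πr_oL) = 1/(4.46×2π×0.113×1) = 0.3158 K/W
R_total = 3.978 K/W
Q = ΔT/R_total = 187/3.978

q′ ≈ 47 W/m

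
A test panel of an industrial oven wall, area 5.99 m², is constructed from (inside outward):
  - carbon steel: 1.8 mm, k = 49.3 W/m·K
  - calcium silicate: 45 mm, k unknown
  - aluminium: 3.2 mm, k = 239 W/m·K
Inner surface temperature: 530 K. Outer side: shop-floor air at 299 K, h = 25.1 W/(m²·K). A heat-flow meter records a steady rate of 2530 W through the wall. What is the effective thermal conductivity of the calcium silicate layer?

k ≈ 0.0888 W/(m·K)

Model the wall as resistances in series:
R_carbon steel = L/(kA) = 0.0018/(49.3×5.99) = 6.095×10^-6 K/W
R_aluminium = L/(kA) = 0.0032/(239×5.99) = 2.235×10^-6 K/W
R_outer film = 1/(h_o·A) = 1/(25.1×5.99) = 0.006651 K/W
Sum of known resistances R_other = 0.00666 K/W
Total R = ΔT/Q = 231/2530 = 0.0913 K/W
R_calcium silicate = R_total − R_other = 0.08464 K/W
k = L/(R·A) = 0.045/(0.08464×5.99)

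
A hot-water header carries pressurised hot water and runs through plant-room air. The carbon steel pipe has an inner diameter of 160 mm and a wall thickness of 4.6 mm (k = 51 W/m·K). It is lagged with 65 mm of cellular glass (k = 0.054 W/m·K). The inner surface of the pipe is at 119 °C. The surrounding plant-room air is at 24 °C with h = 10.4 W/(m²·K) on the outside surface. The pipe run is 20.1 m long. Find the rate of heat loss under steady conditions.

Q ≈ 1070 W

Treating each annulus and film as a series resistance:
R_carbon steel pipe wall = ln(84.6/80)/(2π×51×20.1) = 8.68×10^-6 K/W
R_cellular glass = ln(149.6/84.6)/(2π×0.054×20.1) = 0.08359 K/W
R_outer film = 1/(h_o·2πr_oL) = 1/(10.4×2π×0.1496×20.1) = 0.005089 K/W
R_total = 0.08868 K/W
Q = ΔT/R_total = 95/0.08868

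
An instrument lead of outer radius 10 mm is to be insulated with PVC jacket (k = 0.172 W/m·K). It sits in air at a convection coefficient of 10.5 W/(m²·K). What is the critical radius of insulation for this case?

r_cr ≈ 16.4 mm

For a cylinder r_cr = k/h = 0.172/10.5
r_cr = 16.4 mm; since the bare radius (10 mm) is below r_cr, adding a thin layer of insulation will *increase* heat loss.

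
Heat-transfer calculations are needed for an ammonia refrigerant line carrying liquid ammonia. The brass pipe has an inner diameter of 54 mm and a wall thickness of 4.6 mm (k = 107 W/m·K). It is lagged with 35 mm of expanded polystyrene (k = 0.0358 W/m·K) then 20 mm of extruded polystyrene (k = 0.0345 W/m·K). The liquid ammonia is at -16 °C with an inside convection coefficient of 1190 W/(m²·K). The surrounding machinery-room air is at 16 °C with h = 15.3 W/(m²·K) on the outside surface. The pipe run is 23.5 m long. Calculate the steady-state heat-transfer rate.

For a radial system each layer contributes R = ln(r_out/r_in)/(2πkL); films add R = 1/(hA).
R_inner film = 1/(h_i·2πr₁L) = 1/(1190×2π×0.027×23.5) = 2.108×10^-4 K/W
R_brass pipe wall = ln(31.6/27)/(2π×107×23.5) = 9.958×10^-6 K/W
R_expanded polystyrene = ln(66.6/31.6)/(2π×0.0358×23.5) = 0.141 K/W
R_extruded polystyrene = ln(86.6/66.6)/(2π×0.0345×23.5) = 0.05155 K/W
R_outer film = 1/(h_o·2πr_oL) = 1/(15.3×2π×0.0866×23.5) = 0.005111 K/W
R_total = 0.1979 K/W
Q = ΔT/R_total = 32/0.1979

Q ≈ 162 W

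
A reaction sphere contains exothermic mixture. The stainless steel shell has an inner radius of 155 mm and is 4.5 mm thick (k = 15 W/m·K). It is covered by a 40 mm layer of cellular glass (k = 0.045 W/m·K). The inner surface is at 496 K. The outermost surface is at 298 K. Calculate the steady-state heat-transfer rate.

Q ≈ 89 W

Radial (spherical) resistances in series:
R_stainless steel shell = (1/0.155 − 1/0.1595)/(4π×15) = 9.656×10^-4 K/W
R_cellular glass = (1/0.1595 − 1/0.1995)/(4π×0.045) = 2.223 K/W
R_total = 2.224 K/W
Q = ΔT/R_total = 198/2.224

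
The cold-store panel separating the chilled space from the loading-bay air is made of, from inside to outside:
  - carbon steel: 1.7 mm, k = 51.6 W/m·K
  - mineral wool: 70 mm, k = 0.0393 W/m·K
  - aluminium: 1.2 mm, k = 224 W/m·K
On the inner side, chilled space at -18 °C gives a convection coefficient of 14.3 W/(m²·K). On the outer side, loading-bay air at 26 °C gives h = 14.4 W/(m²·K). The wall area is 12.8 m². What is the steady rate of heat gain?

Q ≈ 293 W

Thermal resistances in series:
R_inner film = 1/(h_i·A) = 1/(14.3×12.8) = 0.005463 K/W
R_carbon steel = L/(kA) = 0.0017/(51.6×12.8) = 2.574×10^-6 K/W
R_mineral wool = L/(kA) = 0.07/(0.0393×12.8) = 0.1392 K/W
R_aluminium = L/(kA) = 0.0012/(224×12.8) = 4.185×10^-7 K/W
R_outer film = 1/(h_o·A) = 1/(14.4×12.8) = 0.005425 K/W
R_total = 0.15 K/W
Q = ΔT / R_total = 44 / 0.15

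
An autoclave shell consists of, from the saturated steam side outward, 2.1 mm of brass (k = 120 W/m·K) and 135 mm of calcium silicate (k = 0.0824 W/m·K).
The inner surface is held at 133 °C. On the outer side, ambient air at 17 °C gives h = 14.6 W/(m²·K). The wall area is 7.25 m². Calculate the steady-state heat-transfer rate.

Q ≈ 493 W

Treating each layer as a thermal resistance in series:
R_brass = L/(kA) = 0.0021/(120×7.25) = 2.414×10^-6 K/W
R_calcium silicate = L/(kA) = 0.135/(0.0824×7.25) = 0.226 K/W
R_outer film = 1/(h_o·A) = 1/(14.6×7.25) = 0.009447 K/W
R_total = 0.2354 K/W
Q = ΔT / R_total = 116 / 0.2354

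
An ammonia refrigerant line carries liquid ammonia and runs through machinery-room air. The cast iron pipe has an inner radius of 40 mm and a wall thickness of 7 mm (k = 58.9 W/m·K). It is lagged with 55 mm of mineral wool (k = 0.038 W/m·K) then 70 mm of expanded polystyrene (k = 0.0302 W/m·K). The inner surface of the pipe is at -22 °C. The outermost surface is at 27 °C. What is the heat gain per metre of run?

q′ ≈ 8.17 W/m

For a radial system each layer contributes R = ln(r_out/r_in)/(2πkL); films add R = 1/(hA).
R_cast iron pipe wall = ln(47/40)/(2π×58.9×1) = 4.358×10^-4 K/W
R_mineral wool = ln(102/47)/(2π×0.038×1) = 3.245 K/W
R_expanded polystyrene = ln(172/102)/(2π×0.0302×1) = 2.754 K/W
R_total = 5.999 K/W
Q = ΔT/R_total = 49/5.999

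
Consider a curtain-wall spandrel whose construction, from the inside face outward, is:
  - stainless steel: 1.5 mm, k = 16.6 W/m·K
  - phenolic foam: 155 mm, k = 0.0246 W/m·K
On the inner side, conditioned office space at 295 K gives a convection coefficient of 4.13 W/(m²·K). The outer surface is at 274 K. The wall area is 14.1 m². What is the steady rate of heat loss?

Q ≈ 45.3 W

Series thermal resistances:
R_inner film = 1/(h_i·A) = 1/(4.13×14.1) = 0.01717 K/W
R_stainless steel = L/(kA) = 0.0015/(16.6×14.1) = 6.409×10^-6 K/W
R_phenolic foam = L/(kA) = 0.155/(0.0246×14.1) = 0.4469 K/W
R_total = 0.464 K/W
Q = ΔT / R_total = 21 / 0.464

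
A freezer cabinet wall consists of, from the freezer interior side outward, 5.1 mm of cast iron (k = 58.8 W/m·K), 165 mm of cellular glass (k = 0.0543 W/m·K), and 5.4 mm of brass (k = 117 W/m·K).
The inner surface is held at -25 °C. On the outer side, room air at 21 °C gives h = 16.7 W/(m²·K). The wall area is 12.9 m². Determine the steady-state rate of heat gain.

Model the wall as resistances in series:
R_cast iron = L/(kA) = 0.0051/(58.8×12.9) = 6.724×10^-6 K/W
R_cellular glass = L/(kA) = 0.165/(0.0543×12.9) = 0.2356 K/W
R_brass = L/(kA) = 0.0054/(117×12.9) = 3.578×10^-6 K/W
R_outer film = 1/(h_o·A) = 1/(16.7×12.9) = 0.004642 K/W
R_total = 0.2402 K/W
Q = ΔT / R_total = 46 / 0.2402

Q ≈ 192 W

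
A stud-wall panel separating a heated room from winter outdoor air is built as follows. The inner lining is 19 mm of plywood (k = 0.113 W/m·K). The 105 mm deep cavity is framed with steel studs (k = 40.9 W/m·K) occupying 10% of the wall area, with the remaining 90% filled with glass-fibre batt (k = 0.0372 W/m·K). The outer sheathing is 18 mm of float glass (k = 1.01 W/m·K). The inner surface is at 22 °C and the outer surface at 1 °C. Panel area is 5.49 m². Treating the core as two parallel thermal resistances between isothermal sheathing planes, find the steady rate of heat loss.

Sheathing layers in series; stud and cavity paths in parallel between them.
R_inner = 0.019/(0.113×5.49) = 0.03063 K/W
R_stud  = 0.105/(40.9×0.1×5.49) = 0.004676 K/W
R_cav   = 0.105/(0.0372×0.9×5.49) = 0.5713 K/W
1/R_core = 1/R_stud + 1/R_cav → R_core = 0.004638 K/W
R_outer = 0.018/(1.01×5.49) = 0.003246 K/W
R_total = 0.03851 K/W
Q = ΔT/R_total = 21/0.03851

Q ≈ 545 W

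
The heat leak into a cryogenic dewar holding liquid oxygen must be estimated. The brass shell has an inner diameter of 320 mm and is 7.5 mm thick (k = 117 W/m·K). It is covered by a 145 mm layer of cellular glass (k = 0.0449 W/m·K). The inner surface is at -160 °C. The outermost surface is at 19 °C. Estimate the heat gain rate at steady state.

For a spherical shell R = (1/r₁ − 1/r₂)/(4πk); film R = 1/(h·4πr²). In series:
R_brass shell = (1/0.16 − 1/0.1675)/(4π×117) = 1.903×10^-4 K/W
R_cellular glass = (1/0.1675 − 1/0.3125)/(4π×0.0449) = 4.91 K/W
R_total = 4.91 K/W
Q = ΔT/R_total = 179/4.91

Q ≈ 36.5 W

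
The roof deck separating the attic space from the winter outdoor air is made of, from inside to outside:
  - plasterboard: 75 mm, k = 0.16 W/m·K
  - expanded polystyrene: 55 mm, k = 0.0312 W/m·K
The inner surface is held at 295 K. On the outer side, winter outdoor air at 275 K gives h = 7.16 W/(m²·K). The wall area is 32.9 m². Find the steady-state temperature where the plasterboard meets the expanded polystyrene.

T ≈ 291 K

Thermal resistances in series:
R_plasterboard = L/(kA) = 0.075/(0.16×32.9) = 0.01425 K/W
R_expanded polystyrene = L/(kA) = 0.055/(0.0312×32.9) = 0.05358 K/W
R_outer film = 1/(h_o·A) = 1/(7.16×32.9) = 0.004245 K/W
R_total = 0.07207 K/W;  Q = ΔT/R_total = 20/0.07207 = 277.5 W
T_interface = T_inner − Q·ΣR(inner→interface) = 295 − 277×0.01425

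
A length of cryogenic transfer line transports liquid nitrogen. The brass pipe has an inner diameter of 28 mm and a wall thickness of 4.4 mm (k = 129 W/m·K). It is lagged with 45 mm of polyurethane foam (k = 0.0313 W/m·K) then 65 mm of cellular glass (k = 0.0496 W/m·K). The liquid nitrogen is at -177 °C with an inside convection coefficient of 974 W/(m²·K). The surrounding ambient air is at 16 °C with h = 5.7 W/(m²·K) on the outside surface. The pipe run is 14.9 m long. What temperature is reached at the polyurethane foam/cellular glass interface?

For a radial system each layer contributes R = ln(r_out/r_in)/(2πkL); films add R = 1/(hA).
R_inner film = 1/(h_i·2πr₁L) = 1/(974×2π×0.014×14.9) = 7.833×10^-4 K/W
R_brass pipe wall = ln(18.4/14)/(2π×129×14.9) = 2.263×10^-5 K/W
R_polyurethane foam = ln(63.4/18.4)/(2π×0.0313×14.9) = 0.4222 K/W
R_cellular glass = ln(128.4/63.4)/(2π×0.0496×14.9) = 0.152 K/W
R_outer film = 1/(h_o·2πr_oL) = 1/(5.7×2π×0.1284×14.9) = 0.01459 K/W
R_total = 0.5896 K/W
Q = ΔT/R_total = 193/0.5896
Q = 327 W
T_interface = T_inner + Q·ΣR(inner→interface) = -177 + 327×0.423

T ≈ -38.5 °C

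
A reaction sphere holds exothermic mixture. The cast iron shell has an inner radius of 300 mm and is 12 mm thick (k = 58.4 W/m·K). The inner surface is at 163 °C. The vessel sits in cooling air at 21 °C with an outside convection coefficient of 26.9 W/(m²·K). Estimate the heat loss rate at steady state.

Each spherical layer contributes R = (1/r_i − 1/r_o)/(4πk):
R_cast iron shell = (1/0.3 − 1/0.312)/(4π×58.4) = 1.747×10^-4 K/W
R_outer film = 1/(h·4πr_o²) = 1/(26.9×4π×0.312²) = 0.03039 K/W
R_total = 0.03056 K/W
Q = ΔT/R_total = 142/0.03056

Q ≈ 4650 W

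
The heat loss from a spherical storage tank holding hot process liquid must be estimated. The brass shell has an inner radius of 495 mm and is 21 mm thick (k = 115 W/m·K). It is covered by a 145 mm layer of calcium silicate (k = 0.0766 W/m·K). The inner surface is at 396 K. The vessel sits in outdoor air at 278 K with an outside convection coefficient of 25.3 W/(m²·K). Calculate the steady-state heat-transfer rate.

Q ≈ 263 W

Spherical conduction: R = (1/r_in − 1/r_out)/(4πk) per layer; series-sum.
R_brass shell = (1/0.495 − 1/0.516)/(4π×115) = 5.689×10^-5 K/W
R_calcium silicate = (1/0.516 − 1/0.661)/(4π×0.0766) = 0.4416 K/W
R_outer film = 1/(h·4πr_o²) = 1/(25.3×4π×0.661²) = 0.007199 K/W
R_total = 0.4489 K/W
Q = ΔT/R_total = 118/0.4489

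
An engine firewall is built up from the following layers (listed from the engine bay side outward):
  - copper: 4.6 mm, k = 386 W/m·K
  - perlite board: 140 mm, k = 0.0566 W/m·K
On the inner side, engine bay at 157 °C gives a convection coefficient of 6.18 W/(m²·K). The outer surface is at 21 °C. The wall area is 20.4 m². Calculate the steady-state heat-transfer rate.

Using the resistance-network approach (series):
R_inner film = 1/(h_i·A) = 1/(6.18×20.4) = 0.007932 K/W
R_copper = L/(kA) = 0.0046/(386×20.4) = 5.842×10^-7 K/W
R_perlite board = L/(kA) = 0.14/(0.0566×20.4) = 0.1212 K/W
R_total = 0.1292 K/W
Q = ΔT / R_total = 136 / 0.1292

Q ≈ 1050 W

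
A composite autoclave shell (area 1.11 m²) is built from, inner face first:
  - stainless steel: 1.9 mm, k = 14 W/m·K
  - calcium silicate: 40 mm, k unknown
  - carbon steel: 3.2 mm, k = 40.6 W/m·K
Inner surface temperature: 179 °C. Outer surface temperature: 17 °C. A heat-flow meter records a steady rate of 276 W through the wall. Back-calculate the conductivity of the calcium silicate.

Series thermal resistances:
R_stainless steel = L/(kA) = 0.0019/(14×1.11) = 1.223×10^-4 K/W
R_carbon steel = L/(kA) = 0.0032/(40.6×1.11) = 7.101×10^-5 K/W
Sum of known resistances R_other = 1.933×10^-4 K/W
Total R = ΔT/Q = 162/276 = 0.587 K/W
R_calcium silicate = R_total − R_other = 0.5868 K/W
k = L/(R·A) = 0.04/(0.5868×1.11)

k ≈ 0.0614 W/(m·K)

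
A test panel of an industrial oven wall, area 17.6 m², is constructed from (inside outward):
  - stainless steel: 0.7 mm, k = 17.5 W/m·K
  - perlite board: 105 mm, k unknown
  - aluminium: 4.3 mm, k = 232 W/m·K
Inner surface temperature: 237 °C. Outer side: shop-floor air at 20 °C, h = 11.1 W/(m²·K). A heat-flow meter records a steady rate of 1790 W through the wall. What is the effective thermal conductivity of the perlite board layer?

k ≈ 0.0514 W/(m·K)

Using the resistance-network approach (series):
R_stainless steel = L/(kA) = 0.0007/(17.5×17.6) = 2.273×10^-6 K/W
R_aluminium = L/(kA) = 0.0043/(232×17.6) = 1.053×10^-6 K/W
R_outer film = 1/(h_o·A) = 1/(11.1×17.6) = 0.005119 K/W
Sum of known resistances R_other = 0.005122 K/W
Total R = ΔT/Q = 217/1790 = 0.1212 K/W
R_perlite board = R_total − R_other = 0.1161 K/W
k = L/(R·A) = 0.105/(0.1161×17.6)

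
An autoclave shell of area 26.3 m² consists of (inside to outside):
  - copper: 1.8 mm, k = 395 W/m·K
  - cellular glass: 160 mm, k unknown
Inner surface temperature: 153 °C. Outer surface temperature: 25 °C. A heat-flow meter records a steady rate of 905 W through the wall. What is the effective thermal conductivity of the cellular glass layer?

Using the resistance-network approach (series):
R_copper = L/(kA) = 0.0018/(395×26.3) = 1.733×10^-7 K/W
Sum of known resistances R_other = 1.733×10^-7 K/W
Total R = ΔT/Q = 128/905 = 0.1414 K/W
R_cellular glass = R_total − R_other = 0.1414 K/W
k = L/(R·A) = 0.16/(0.1414×26.3)

k ≈ 0.043 W/(m·K)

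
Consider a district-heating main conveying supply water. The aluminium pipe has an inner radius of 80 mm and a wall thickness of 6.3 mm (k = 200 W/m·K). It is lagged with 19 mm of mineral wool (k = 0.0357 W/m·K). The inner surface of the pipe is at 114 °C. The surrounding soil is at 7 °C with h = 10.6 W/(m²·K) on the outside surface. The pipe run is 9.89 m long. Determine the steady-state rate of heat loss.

Q ≈ 1030 W

Per-layer cylindrical resistances, series-summed:
R_aluminium pipe wall = ln(86.3/80)/(2π×200×9.89) = 6.099×10^-6 K/W
R_mineral wool = ln(105.3/86.3)/(2π×0.0357×9.89) = 0.0897 K/W
R_outer film = 1/(h_o·2πr_oL) = 1/(10.6×2π×0.1053×9.89) = 0.01442 K/W
R_total = 0.1041 K/W
Q = ΔT/R_total = 107/0.1041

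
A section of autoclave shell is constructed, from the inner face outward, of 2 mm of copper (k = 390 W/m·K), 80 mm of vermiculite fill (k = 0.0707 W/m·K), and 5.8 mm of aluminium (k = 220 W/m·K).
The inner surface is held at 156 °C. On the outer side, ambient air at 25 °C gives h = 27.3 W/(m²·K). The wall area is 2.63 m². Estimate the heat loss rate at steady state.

Series thermal resistances:
R_copper = L/(kA) = 0.002/(390×2.63) = 1.95×10^-6 K/W
R_vermiculite fill = L/(kA) = 0.08/(0.0707×2.63) = 0.4302 K/W
R_aluminium = L/(kA) = 0.0058/(220×2.63) = 1.002×10^-5 K/W
R_outer film = 1/(h_o·A) = 1/(27.3×2.63) = 0.01393 K/W
R_total = 0.4442 K/W
Q = ΔT / R_total = 131 / 0.4442

Q ≈ 295 W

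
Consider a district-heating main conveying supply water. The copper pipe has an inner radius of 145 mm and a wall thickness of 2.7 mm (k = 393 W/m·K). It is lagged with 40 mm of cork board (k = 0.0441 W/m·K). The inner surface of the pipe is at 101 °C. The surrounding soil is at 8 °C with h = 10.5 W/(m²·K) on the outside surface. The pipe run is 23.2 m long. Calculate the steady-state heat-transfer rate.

Per-layer cylindrical resistances, series-summed:
R_copper pipe wall = ln(147.7/145)/(2π×393×23.2) = 3.22×10^-7 K/W
R_cork board = ln(187.7/147.7)/(2π×0.0441×23.2) = 0.03728 K/W
R_outer film = 1/(h_o·2πr_oL) = 1/(10.5×2π×0.1877×23.2) = 0.003481 K/W
R_total = 0.04076 K/W
Q = ΔT/R_total = 93/0.04076

Q ≈ 2280 W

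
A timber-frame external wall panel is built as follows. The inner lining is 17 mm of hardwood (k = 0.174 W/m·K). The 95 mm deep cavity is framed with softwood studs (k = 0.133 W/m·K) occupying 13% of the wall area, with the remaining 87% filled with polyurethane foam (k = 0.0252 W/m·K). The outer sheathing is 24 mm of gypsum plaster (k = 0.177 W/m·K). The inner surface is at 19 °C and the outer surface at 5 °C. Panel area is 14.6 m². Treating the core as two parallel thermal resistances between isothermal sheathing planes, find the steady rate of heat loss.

Q ≈ 77 W

Sheathing layers in series; stud and cavity paths in parallel between them.
R_inner = 0.017/(0.174×14.6) = 0.006692 K/W
R_stud  = 0.095/(0.133×0.13×14.6) = 0.3763 K/W
R_cav   = 0.095/(0.0252×0.87×14.6) = 0.2968 K/W
1/R_core = 1/R_stud + 1/R_cav → R_core = 0.1659 K/W
R_outer = 0.024/(0.177×14.6) = 0.009287 K/W
R_total = 0.1819 K/W
Q = ΔT/R_total = 14/0.1819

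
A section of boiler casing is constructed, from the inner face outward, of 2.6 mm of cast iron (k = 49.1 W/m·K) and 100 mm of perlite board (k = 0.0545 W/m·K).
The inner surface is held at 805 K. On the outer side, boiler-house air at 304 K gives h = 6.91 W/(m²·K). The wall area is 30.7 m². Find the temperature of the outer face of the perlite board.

T ≈ 341 K

Thermal resistances in series:
R_cast iron = L/(kA) = 0.0026/(49.1×30.7) = 1.725×10^-6 K/W
R_perlite board = L/(kA) = 0.1/(0.0545×30.7) = 0.05977 K/W
R_outer film = 1/(h_o·A) = 1/(6.91×30.7) = 0.004714 K/W
R_total = 0.06448 K/W;  Q = ΔT/R_total = 501/0.06448 = 7769 W
T_interface = T_inner − Q·ΣR(inner→interface) = 805 − 7770×0.05977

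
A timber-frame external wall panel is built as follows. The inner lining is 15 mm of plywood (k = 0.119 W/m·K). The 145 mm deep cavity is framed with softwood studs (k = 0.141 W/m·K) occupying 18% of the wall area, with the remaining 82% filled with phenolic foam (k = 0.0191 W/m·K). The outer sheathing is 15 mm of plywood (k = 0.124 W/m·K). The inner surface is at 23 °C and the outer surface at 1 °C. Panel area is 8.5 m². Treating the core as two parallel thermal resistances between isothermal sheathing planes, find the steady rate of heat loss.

Sheathing layers in series; stud and cavity paths in parallel between them.
R_inner = 0.015/(0.119×8.5) = 0.01483 K/W
R_stud  = 0.145/(0.141×0.18×8.5) = 0.6721 K/W
R_cav   = 0.145/(0.0191×0.82×8.5) = 1.089 K/W
1/R_core = 1/R_stud + 1/R_cav → R_core = 0.4156 K/W
R_outer = 0.015/(0.124×8.5) = 0.01423 K/W
R_total = 0.4447 K/W
Q = ΔT/R_total = 22/0.4447

Q ≈ 49.5 W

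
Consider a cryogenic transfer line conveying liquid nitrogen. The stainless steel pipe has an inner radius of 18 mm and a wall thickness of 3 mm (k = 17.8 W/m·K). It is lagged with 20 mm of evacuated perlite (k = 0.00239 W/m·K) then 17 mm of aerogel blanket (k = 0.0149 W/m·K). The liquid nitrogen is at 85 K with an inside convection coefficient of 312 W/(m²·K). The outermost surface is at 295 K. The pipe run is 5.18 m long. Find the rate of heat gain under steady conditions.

Q ≈ 22.5 W

For a radial system each layer contributes R = ln(r_out/r_in)/(2πkL); films add R = 1/(hA).
R_inner film = 1/(h_i·2πr₁L) = 1/(312×2π×0.018×5.18) = 0.005471 K/W
R_stainless steel pipe wall = ln(21/18)/(2π×17.8×5.18) = 2.661×10^-4 K/W
R_evacuated perlite = ln(41/21)/(2π×0.00239×5.18) = 8.601 K/W
R_aerogel blanket = ln(58/41)/(2π×0.0149×5.18) = 0.7153 K/W
R_total = 9.322 K/W
Q = ΔT/R_total = 210/9.322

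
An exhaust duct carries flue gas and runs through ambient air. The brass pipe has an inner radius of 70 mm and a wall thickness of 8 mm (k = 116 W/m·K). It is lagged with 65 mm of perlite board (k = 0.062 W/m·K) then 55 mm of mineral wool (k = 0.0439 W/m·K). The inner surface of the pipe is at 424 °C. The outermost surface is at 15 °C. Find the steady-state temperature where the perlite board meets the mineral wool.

For a radial system each layer contributes R = ln(r_out/r_in)/(2πkL); films add R = 1/(hA).
R_brass pipe wall = ln(78/70)/(2π×116×1) = 1.485×10^-4 K/W
R_perlite board = ln(143/78)/(2π×0.062×1) = 1.556 K/W
R_mineral wool = ln(198/143)/(2π×0.0439×1) = 1.18 K/W
R_total = 2.736 K/W
Q = ΔT/R_total = 409/2.736
Q = 149 W/m
T_interface = T_inner − Q·ΣR(inner→interface) = 424 − 149×1.556

T ≈ 191 °C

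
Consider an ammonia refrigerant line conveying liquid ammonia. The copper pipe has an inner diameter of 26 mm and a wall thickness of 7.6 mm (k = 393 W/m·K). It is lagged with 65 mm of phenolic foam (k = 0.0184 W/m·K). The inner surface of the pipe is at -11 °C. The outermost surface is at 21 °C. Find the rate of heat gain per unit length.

Treating each annulus and film as a series resistance:
R_copper pipe wall = ln(20.6/13)/(2π×393×1) = 1.864×10^-4 K/W
R_phenolic foam = ln(85.6/20.6)/(2π×0.0184×1) = 12.32 K/W
R_total = 12.32 K/W
Q = ΔT/R_total = 32/12.32

q′ ≈ 2.6 W/m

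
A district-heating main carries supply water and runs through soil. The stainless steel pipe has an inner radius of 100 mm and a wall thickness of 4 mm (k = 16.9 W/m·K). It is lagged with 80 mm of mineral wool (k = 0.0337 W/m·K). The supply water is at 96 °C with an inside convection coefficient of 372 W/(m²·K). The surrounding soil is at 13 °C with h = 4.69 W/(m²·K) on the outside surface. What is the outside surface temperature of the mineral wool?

T ≈ 18.3 °C

Radial resistances (cylindrical: R_cond = ln(r_o/r_i)/(2πkL), R_conv = 1/(h·2πrL)):
R_inner film = 1/(h_i·2πr₁L) = 1/(372×2π×0.1×1) = 0.004278 K/W
R_stainless steel pipe wall = ln(104/100)/(2π×16.9×1) = 3.694×10^-4 K/W
R_mineral wool = ln(184/104)/(2π×0.0337×1) = 2.695 K/W
R_outer film = 1/(h_o·2πr_oL) = 1/(4.69×2π×0.184×1) = 0.1844 K/W
R_total = 2.884 K/W
Q = ΔT/R_total = 83/2.884
Q = 28.8 W/m
T_interface = T_inner − Q·ΣR(inner→interface) = 96 − 28.8×2.699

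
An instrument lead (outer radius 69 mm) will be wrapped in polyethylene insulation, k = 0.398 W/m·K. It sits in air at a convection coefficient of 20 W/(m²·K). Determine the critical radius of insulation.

r_cr ≈ 19.9 mm

For a cylinder r_cr = k/h = 0.398/20
r_cr = 19.9 mm; since the bare radius (69 mm) is above r_cr, any added insulation will reduce heat loss.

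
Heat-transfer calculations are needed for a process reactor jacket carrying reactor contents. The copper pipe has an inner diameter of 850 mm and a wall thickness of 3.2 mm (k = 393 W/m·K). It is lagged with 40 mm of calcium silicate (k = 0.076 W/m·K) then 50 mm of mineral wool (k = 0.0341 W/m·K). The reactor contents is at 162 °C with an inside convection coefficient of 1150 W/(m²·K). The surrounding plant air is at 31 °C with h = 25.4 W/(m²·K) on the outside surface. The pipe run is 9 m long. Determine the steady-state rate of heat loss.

Per-layer cylindrical resistances, series-summed:
R_inner film = 1/(h_i·2πr₁L) = 1/(1150×2π×0.425×9) = 3.618×10^-5 K/W
R_copper pipe wall = ln(428.2/425)/(2π×393×9) = 3.375×10^-7 K/W
R_calcium silicate = ln(468.2/428.2)/(2π×0.076×9) = 0.02078 K/W
R_mineral wool = ln(518.2/468.2)/(2π×0.0341×9) = 0.05262 K/W
R_outer film = 1/(h_o·2πr_oL) = 1/(25.4×2π×0.5182×9) = 0.001344 K/W
R_total = 0.07478 K/W
Q = ΔT/R_total = 131/0.07478

Q ≈ 1750 W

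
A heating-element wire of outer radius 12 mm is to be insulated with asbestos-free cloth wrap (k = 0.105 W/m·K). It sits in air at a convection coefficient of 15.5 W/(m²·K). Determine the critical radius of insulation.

For a cylinder r_cr = k/h = 0.105/15.5
r_cr = 6.77 mm; since the bare radius (12 mm) is above r_cr, any added insulation will reduce heat loss.

r_cr ≈ 6.77 mm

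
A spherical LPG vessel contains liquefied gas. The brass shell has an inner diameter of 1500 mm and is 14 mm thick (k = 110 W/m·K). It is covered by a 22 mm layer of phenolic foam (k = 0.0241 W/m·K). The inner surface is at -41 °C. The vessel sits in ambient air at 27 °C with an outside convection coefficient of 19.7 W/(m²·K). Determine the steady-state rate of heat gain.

Spherical conduction: R = (1/r_in − 1/r_out)/(4πk) per layer; series-sum.
R_brass shell = (1/0.75 − 1/0.764)/(4π×110) = 1.768×10^-5 K/W
R_phenolic foam = (1/0.764 − 1/0.786)/(4π×0.0241) = 0.121 K/W
R_outer film = 1/(h·4πr_o²) = 1/(19.7×4π×0.786²) = 0.006539 K/W
R_total = 0.1275 K/W
Q = ΔT/R_total = 68/0.1275

Q ≈ 533 W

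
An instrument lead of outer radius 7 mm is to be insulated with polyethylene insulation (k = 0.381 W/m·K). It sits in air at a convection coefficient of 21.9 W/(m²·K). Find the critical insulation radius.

r_cr ≈ 17.4 mm

For a cylinder r_cr = k/h = 0.381/21.9
r_cr = 17.4 mm; since the bare radius (7 mm) is below r_cr, adding a thin layer of insulation will *increase* heat loss.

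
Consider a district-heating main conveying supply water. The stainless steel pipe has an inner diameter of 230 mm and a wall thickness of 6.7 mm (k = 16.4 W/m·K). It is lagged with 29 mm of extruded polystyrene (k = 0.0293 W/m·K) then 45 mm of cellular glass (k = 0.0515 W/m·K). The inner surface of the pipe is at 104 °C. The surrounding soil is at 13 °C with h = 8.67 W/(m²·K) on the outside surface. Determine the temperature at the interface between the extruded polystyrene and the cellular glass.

Per-layer cylindrical resistances, series-summed:
R_stainless steel pipe wall = ln(121.7/115)/(2π×16.4×1) = 5.495×10^-4 K/W
R_extruded polystyrene = ln(150.7/121.7)/(2π×0.0293×1) = 1.161 K/W
R_cellular glass = ln(195.7/150.7)/(2π×0.0515×1) = 0.8075 K/W
R_outer film = 1/(h_o·2πr_oL) = 1/(8.67×2π×0.1957×1) = 0.0938 K/W
R_total = 2.063 K/W
Q = ΔT/R_total = 91/2.063
Q = 44.1 W/m
T_interface = T_inner − Q·ΣR(inner→interface) = 104 − 44.1×1.162

T ≈ 52.8 °C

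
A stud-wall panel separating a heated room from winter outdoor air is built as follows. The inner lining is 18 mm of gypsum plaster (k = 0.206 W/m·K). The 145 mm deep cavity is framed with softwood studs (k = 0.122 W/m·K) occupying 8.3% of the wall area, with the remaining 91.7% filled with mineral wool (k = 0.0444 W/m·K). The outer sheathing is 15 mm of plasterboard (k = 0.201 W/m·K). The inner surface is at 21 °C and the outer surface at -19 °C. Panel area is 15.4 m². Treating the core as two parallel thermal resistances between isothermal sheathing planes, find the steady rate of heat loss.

Q ≈ 204 W

Sheathing layers in series; stud and cavity paths in parallel between them.
R_inner = 0.018/(0.206×15.4) = 0.005674 K/W
R_stud  = 0.145/(0.122×0.083×15.4) = 0.9298 K/W
R_cav   = 0.145/(0.0444×0.917×15.4) = 0.2313 K/W
1/R_core = 1/R_stud + 1/R_cav → R_core = 0.1852 K/W
R_outer = 0.015/(0.201×15.4) = 0.004846 K/W
R_total = 0.1957 K/W
Q = ΔT/R_total = 40/0.1957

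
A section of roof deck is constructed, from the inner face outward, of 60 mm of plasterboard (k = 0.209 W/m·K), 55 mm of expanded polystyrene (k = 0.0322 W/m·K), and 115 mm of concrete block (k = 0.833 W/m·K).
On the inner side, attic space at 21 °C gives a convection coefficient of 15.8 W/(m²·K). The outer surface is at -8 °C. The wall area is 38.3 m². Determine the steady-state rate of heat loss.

Q ≈ 506 W

Model the wall as resistances in series:
R_inner film = 1/(h_i·A) = 1/(15.8×38.3) = 0.001653 K/W
R_plasterboard = L/(kA) = 0.06/(0.209×38.3) = 0.007496 K/W
R_expanded polystyrene = L/(kA) = 0.055/(0.0322×38.3) = 0.0446 K/W
R_concrete block = L/(kA) = 0.115/(0.833×38.3) = 0.003605 K/W
R_total = 0.05735 K/W
Q = ΔT / R_total = 29 / 0.05735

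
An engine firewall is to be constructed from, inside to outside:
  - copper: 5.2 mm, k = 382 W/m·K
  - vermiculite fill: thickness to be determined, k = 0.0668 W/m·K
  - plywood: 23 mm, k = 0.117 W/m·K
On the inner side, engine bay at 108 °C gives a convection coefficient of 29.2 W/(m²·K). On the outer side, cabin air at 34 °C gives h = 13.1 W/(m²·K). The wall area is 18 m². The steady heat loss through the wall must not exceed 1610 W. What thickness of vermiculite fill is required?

L ≈ 34.7 mm

Using the resistance-network approach (series):
R_inner film = 1/(h_i·A) = 1/(29.2×18) = 0.001903 K/W
R_copper = L/(kA) = 0.0052/(382×18) = 7.563×10^-7 K/W
R_plywood = L/(kA) = 0.023/(0.117×18) = 0.01092 K/W
R_outer film = 1/(h_o·A) = 1/(13.1×18) = 0.004241 K/W
Sum of the known resistances R_other = 0.01707 K/W
Required total resistance R_tot = ΔT/Q_allow = 74/1610 = 0.04596 K/W
R_vermiculite fill = R_tot − R_other = 0.0289 K/W
L = R·k·A = 0.0289×0.0668×18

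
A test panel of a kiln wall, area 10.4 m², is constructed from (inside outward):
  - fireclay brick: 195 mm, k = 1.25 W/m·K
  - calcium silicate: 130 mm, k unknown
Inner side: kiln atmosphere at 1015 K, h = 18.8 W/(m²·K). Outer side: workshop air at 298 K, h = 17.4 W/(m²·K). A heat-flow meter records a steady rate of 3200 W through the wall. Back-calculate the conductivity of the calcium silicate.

Treating each layer as a thermal resistance in series:
R_inner film = 1/(h_i·A) = 1/(18.8×10.4) = 0.005115 K/W
R_fireclay brick = L/(kA) = 0.195/(1.25×10.4) = 0.015 K/W
R_outer film = 1/(h_o·A) = 1/(17.4×10.4) = 0.005526 K/W
Sum of known resistances R_other = 0.02564 K/W
Total R = ΔT/Q = 717/3200 = 0.2241 K/W
R_calcium silicate = R_total − R_other = 0.1984 K/W
k = L/(R·A) = 0.13/(0.1984×10.4)

k ≈ 0.063 W/(m·K)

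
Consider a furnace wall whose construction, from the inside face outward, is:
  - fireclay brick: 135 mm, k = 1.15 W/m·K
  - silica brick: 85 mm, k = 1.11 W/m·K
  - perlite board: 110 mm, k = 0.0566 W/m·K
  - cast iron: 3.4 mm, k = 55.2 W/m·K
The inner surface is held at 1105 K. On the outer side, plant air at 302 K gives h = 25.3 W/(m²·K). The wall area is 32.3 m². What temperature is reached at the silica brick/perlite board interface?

T ≈ 1030 K

Thermal resistances in series:
R_fireclay brick = L/(kA) = 0.135/(1.15×32.3) = 0.003634 K/W
R_silica brick = L/(kA) = 0.085/(1.11×32.3) = 0.002371 K/W
R_perlite board = L/(kA) = 0.11/(0.0566×32.3) = 0.06017 K/W
R_cast iron = L/(kA) = 0.0034/(55.2×32.3) = 1.907×10^-6 K/W
R_outer film = 1/(h_o·A) = 1/(25.3×32.3) = 0.001224 K/W
R_total = 0.0674 K/W;  Q = ΔT/R_total = 803/0.0674 = 11910 W
T_interface = T_inner − Q·ΣR(inner→interface) = 1105 − 11900×0.006005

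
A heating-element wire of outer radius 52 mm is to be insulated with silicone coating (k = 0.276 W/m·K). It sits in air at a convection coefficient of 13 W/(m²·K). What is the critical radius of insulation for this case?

r_cr ≈ 21.2 mm

For a cylinder r_cr = k/h = 0.276/13
r_cr = 21.2 mm; since the bare radius (52 mm) is above r_cr, any added insulation will reduce heat loss.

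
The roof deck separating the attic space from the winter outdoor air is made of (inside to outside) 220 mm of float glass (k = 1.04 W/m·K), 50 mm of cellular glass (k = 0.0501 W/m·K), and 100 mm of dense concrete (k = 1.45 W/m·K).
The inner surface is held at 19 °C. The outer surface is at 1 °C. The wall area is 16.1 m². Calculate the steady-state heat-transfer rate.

Q ≈ 227 W

Model the wall as resistances in series:
R_float glass = L/(kA) = 0.22/(1.04×16.1) = 0.01314 K/W
R_cellular glass = L/(kA) = 0.05/(0.0501×16.1) = 0.06199 K/W
R_dense concrete = L/(kA) = 0.1/(1.45×16.1) = 0.004284 K/W
R_total = 0.07941 K/W
Q = ΔT / R_total = 18 / 0.07941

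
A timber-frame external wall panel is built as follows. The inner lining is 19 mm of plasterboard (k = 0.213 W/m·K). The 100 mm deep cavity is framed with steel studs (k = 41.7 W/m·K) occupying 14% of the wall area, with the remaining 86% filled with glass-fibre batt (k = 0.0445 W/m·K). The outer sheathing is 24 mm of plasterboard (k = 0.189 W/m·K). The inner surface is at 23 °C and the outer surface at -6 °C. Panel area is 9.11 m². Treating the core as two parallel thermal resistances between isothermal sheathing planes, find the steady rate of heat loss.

Q ≈ 1130 W

Sheathing layers in series; stud and cavity paths in parallel between them.
R_inner = 0.019/(0.213×9.11) = 0.009792 K/W
R_stud  = 0.1/(41.7×0.14×9.11) = 0.00188 K/W
R_cav   = 0.1/(0.0445×0.86×9.11) = 0.2868 K/W
1/R_core = 1/R_stud + 1/R_cav → R_core = 0.001868 K/W
R_outer = 0.024/(0.189×9.11) = 0.01394 K/W
R_total = 0.0256 K/W
Q = ΔT/R_total = 29/0.0256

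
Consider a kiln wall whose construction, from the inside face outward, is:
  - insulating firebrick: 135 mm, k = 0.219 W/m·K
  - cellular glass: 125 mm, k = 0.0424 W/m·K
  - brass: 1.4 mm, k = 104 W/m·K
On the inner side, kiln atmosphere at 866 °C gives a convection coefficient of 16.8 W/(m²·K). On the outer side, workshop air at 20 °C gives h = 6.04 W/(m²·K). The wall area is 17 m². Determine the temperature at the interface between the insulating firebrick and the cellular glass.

Thermal resistances in series:
R_inner film = 1/(h_i·A) = 1/(16.8×17) = 0.003501 K/W
R_insulating firebrick = L/(kA) = 0.135/(0.219×17) = 0.03626 K/W
R_cellular glass = L/(kA) = 0.125/(0.0424×17) = 0.1734 K/W
R_brass = L/(kA) = 0.0014/(104×17) = 7.919×10^-7 K/W
R_outer film = 1/(h_o·A) = 1/(6.04×17) = 0.009739 K/W
R_total = 0.2229 K/W;  Q = ΔT/R_total = 846/0.2229 = 3795 W
T_interface = T_inner − Q·ΣR(inner→interface) = 866 − 3800×0.03976

T ≈ 715 °C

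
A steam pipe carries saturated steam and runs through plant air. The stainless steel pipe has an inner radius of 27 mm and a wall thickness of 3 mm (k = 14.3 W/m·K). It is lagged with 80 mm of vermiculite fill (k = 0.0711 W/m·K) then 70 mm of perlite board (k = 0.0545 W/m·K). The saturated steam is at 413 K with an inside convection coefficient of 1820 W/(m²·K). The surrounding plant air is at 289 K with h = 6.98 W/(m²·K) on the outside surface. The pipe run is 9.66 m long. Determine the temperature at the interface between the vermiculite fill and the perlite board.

T ≈ 332 K

For a radial system each layer contributes R = ln(r_out/r_in)/(2πkL); films add R = 1/(hA).
R_inner film = 1/(h_i·2πr₁L) = 1/(1820×2π×0.027×9.66) = 3.353×10^-4 K/W
R_stainless steel pipe wall = ln(30/27)/(2π×14.3×9.66) = 1.214×10^-4 K/W
R_vermiculite fill = ln(110/30)/(2π×0.0711×9.66) = 0.3011 K/W
R_perlite board = ln(180/110)/(2π×0.0545×9.66) = 0.1489 K/W
R_outer film = 1/(h_o·2πr_oL) = 1/(6.98×2π×0.18×9.66) = 0.01311 K/W
R_total = 0.4635 K/W
Q = ΔT/R_total = 124/0.4635
Q = 268 W
T_interface = T_inner − Q·ΣR(inner→interface) = 413 − 268×0.3015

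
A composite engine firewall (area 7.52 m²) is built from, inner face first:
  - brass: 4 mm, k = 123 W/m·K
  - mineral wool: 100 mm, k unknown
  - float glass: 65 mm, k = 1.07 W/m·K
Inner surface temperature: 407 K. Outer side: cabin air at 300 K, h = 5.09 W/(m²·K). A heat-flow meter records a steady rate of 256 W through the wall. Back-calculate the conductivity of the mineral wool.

k ≈ 0.0347 W/(m·K)

Thermal resistances in series:
R_brass = L/(kA) = 0.004/(123×7.52) = 4.325×10^-6 K/W
R_float glass = L/(kA) = 0.065/(1.07×7.52) = 0.008078 K/W
R_outer film = 1/(h_o·A) = 1/(5.09×7.52) = 0.02613 K/W
Sum of known resistances R_other = 0.03421 K/W
Total R = ΔT/Q = 107/256 = 0.418 K/W
R_mineral wool = R_total − R_other = 0.3838 K/W
k = L/(R·A) = 0.1/(0.3838×7.52)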